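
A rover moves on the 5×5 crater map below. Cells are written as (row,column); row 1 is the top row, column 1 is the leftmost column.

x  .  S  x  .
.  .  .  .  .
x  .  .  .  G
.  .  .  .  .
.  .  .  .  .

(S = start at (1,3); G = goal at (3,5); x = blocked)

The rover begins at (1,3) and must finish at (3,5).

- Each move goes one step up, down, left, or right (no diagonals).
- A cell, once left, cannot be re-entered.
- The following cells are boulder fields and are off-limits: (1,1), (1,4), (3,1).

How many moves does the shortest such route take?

4

The Manhattan distance from (1,3) to (3,5) is |1−3| + |3−5| = 4, so at least 4 moves are needed.
A route of 4 moves achieves this: (1,3) → (2,3) → (3,3) → (3,4) → (3,5).
Since 4 matches the lower bound, it is optimal.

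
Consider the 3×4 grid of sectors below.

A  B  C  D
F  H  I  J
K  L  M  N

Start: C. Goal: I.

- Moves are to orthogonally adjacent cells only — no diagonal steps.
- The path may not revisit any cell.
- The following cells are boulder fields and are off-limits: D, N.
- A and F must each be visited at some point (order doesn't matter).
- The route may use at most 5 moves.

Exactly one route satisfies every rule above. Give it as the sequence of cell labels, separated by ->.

The 5-move cap with required stops at A, F leaves no slack for detours.
Route from C: left 2 to A, down 1 to F, right 2 to I — 5 moves in all.
Check: all required cells visited; 5 ≤ 5 moves.

C -> B -> A -> F -> H -> I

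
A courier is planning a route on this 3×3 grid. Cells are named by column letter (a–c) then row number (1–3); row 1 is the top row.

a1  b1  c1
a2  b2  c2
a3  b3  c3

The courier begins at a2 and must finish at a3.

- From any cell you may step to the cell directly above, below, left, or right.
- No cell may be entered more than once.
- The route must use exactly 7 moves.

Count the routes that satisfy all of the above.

4

Need simple routes of exactly 7 moves from a2 to a3 (Manhattan distance 1, so 3 moves are spent on a detour and 3 undoing it).
Enumerating: a2 a1 b1 b2 c2 c3 b3 a3 | a2 a1 b1 c1 c2 c3 b3 a3 | a2 a1 b1 c1 c2 b2 b3 a3 | a2 b2 b1 c1 c2 c3 b3 a3.
That gives 4 routes.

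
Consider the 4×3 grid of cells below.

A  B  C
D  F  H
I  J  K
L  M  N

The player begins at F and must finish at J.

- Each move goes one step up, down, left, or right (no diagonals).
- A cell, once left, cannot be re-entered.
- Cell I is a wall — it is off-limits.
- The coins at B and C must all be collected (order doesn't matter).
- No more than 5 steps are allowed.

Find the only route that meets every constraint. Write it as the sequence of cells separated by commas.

The budget equals the shortest possible length, so every move has to be on a shortest route through the required cells.
Route from F: up to B, right to C, 2× down (reaching K), left to J — 5 moves in all.
Check: all required cells visited; 5 ≤ 5 moves.

F, B, C, H, K, J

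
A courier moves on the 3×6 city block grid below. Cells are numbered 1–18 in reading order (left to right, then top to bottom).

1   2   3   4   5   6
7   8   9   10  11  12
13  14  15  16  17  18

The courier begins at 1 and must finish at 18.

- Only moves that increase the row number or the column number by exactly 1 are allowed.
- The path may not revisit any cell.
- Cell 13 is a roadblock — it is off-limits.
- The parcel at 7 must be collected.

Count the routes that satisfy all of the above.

5

A right/down-only route from 1 to 18 makes exactly 2 down-moves and 5 right-moves in some order.
With no other constraints that would be C(7,2) = 21 routes.
Split at 7 and multiply the segment counts (each segment already excludes blocked cells): 1→7: 1; 7→18: 5; product = 5.
That gives 5 routes.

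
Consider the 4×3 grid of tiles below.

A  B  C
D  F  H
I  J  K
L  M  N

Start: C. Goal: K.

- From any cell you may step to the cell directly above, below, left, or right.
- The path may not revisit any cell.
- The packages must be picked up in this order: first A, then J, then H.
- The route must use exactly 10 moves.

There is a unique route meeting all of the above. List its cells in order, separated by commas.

C, B, A, D, I, L, M, J, F, H, K

The waypoints must appear in the order A, J, H, with no cell reused.
Route from C: left 2 to A, down 3 to L, right 1 to M, up 2 to F, right 1 to H, down 1 to K — 10 moves in all.
Check: order respected (A at step 2, J at step 7, H at step 9); 10 moves as required.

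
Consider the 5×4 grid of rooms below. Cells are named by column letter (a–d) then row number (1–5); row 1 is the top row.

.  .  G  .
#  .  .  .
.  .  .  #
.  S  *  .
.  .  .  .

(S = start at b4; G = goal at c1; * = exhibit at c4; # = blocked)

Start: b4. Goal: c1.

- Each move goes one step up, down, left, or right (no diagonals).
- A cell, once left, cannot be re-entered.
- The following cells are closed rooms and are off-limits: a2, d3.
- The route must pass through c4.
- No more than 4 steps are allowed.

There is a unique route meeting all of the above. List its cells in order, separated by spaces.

b4 c4 c3 c2 c1

The 4-move cap with required stops at c4 leaves no slack for detours.
Route from b4: right to c4, 3× up (reaching c1) — 4 moves in all.
Check: all required cells visited; 4 ≤ 4 moves.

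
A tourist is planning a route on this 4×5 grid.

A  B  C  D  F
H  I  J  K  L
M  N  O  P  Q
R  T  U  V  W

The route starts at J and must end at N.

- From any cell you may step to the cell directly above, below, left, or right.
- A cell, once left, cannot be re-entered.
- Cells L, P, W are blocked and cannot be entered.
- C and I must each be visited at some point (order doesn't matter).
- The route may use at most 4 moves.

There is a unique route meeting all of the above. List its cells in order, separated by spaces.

Any route must reach C and I and still end at N within 4 moves, so the order of the required stops is forced.
Route from J: up 1 to C, left 1 to B, down 2 to N — 4 moves in all.
Check: all required cells visited; 4 ≤ 4 moves.

J C B I N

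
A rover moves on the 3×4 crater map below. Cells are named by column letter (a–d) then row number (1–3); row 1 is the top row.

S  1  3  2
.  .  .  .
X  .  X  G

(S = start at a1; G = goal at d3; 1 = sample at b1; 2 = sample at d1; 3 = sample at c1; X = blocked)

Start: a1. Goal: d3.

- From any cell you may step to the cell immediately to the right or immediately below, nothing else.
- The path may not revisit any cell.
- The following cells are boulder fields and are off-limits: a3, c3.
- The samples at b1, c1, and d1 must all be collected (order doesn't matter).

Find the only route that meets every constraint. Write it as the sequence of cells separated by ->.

Moves only go right or down, so the column and row indices never decrease.
Route from a1: 3× right (reaching d1), 2× down (reaching d3) — 5 moves in all.
Check: all required cells visited.

a1 -> b1 -> c1 -> d1 -> d2 -> d3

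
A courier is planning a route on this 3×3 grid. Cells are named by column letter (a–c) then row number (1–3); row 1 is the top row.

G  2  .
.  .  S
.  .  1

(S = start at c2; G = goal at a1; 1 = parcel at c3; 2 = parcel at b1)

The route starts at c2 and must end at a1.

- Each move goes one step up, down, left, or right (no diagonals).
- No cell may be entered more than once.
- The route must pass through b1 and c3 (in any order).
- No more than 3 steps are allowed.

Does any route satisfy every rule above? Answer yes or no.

no

Even ignoring the no-revisit rule, getting from c2 to a1, taking the cheapest ordering c2 → c3 → b1 → a1 needs at least 1 + 3 + 1 = 5 moves (Manhattan distance per leg), which exceeds the 3-move limit.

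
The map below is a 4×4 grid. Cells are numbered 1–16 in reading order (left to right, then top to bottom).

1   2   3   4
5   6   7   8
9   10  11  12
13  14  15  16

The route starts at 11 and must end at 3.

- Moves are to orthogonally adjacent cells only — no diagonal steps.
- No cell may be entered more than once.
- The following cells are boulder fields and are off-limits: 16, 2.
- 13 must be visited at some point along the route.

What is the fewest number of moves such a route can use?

8

Any route passes through 13 somewhere between 11 and 3. Summing Manhattan distances along the two legs (11 → 13 → 3) gives a lower bound of 3 + 5 = 8 moves.
A route of 8 moves achieves this: 11 → 15 → 14 → 13 → 9 → 5 → 6 → 7 → 3.
Since 8 matches the lower bound, it is optimal.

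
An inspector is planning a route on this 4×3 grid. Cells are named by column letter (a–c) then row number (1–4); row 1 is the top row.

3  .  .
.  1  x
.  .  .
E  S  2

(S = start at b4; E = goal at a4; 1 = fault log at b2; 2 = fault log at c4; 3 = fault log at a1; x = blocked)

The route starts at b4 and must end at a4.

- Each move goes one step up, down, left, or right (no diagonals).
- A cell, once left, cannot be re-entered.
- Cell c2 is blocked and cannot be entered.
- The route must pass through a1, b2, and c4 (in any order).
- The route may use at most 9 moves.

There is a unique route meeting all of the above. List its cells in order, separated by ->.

Any route must reach a1, b2, and c4 and still end at a4 within 9 moves, so the order of the required stops is forced.
Route from b4: right to c4, up to c3, left to b3, 2× up (reaching b1), left to a1, 3× down (reaching a4) — 9 moves in all.
Check: all required cells visited; 9 ≤ 9 moves.

b4 -> c4 -> c3 -> b3 -> b2 -> b1 -> a1 -> a2 -> a3 -> a4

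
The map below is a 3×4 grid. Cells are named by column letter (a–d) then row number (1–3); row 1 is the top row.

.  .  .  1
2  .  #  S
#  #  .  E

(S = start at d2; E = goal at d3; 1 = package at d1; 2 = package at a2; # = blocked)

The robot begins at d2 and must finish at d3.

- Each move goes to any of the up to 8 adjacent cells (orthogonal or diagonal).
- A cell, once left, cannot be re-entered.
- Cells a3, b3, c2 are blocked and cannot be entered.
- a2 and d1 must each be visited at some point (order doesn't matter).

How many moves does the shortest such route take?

Any route passes through a2 and d1 in some order between d2 and d3. Summing Chebyshev distances along each leg and taking the cheapest ordering (d2 → d1 → a2 → d3) gives a lower bound of 1 + 3 + 3 = 7 moves.
A route of 7 moves achieves this: d2 → d1 → c1 → b1 → a2 → b2 → c3 → d3.
Since 7 matches the lower bound, it is optimal.

7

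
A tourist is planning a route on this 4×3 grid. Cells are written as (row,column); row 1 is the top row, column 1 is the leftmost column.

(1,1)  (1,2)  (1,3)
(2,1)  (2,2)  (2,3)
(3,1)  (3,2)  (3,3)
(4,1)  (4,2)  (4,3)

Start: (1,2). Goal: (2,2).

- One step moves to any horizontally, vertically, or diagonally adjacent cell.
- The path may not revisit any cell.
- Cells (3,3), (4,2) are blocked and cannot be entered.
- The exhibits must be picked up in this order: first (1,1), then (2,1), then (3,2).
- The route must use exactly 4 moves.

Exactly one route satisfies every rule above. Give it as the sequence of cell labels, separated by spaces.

The waypoints must appear in the order (1,1), (2,1), (3,2), with no cell reused.
Route from (1,2): left 1 to (1,1), down 1 to (2,1), down-right 1 to (3,2), up 1 to (2,2) — 4 moves in all.
Check: order respected ((1,1) at step 1, (2,1) at step 2, (3,2) at step 3); 4 moves as required.

(1,2) (1,1) (2,1) (3,2) (2,2)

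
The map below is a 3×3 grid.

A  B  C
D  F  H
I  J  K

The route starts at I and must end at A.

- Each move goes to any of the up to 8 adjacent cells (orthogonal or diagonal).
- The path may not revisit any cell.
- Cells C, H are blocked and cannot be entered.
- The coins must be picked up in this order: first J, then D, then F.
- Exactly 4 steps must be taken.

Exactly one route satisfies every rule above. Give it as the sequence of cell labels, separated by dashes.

I - J - D - F - A

The waypoints must appear in the order J, D, F, with no cell reused.
Route from I: right to J, up-left to D, right to F, up-left to A — 4 moves in all.
Check: order respected (J at step 1, D at step 2, F at step 3); 4 moves as required.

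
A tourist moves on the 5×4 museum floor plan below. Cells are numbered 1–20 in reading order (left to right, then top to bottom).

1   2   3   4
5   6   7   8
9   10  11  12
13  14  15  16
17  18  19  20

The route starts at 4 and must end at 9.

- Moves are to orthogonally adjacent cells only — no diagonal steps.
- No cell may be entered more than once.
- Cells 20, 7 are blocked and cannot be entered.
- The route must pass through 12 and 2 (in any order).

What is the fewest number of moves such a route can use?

Any route passes through 12 and 2 in some order between 4 and 9. Summing Manhattan distances along each leg and taking the cheapest ordering (4 → 12 → 2 → 9) gives a lower bound of 2 + 4 + 3 = 9 moves.
A route of 9 moves achieves this: 4 → 8 → 12 → 11 → 10 → 6 → 2 → 1 → 5 → 9.
Since 9 matches the lower bound, it is optimal.

9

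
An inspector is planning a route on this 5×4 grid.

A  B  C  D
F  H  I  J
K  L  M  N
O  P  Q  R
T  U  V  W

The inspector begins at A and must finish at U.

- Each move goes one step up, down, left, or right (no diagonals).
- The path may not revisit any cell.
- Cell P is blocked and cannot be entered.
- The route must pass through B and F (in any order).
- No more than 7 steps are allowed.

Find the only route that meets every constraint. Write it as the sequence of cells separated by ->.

A -> B -> H -> F -> K -> O -> T -> U

The budget equals the shortest possible length, so every move has to be on a shortest route through the required cells.
Route from A: right to B, down to H, left to F, 3× down (reaching T), right to U — 7 moves in all.
Check: all required cells visited; 7 ≤ 7 moves.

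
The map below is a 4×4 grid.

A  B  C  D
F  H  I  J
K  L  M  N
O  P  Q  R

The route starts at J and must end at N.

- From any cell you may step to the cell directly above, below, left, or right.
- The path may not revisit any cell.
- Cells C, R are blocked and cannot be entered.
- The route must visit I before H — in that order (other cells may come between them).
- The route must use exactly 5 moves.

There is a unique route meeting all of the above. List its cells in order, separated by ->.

The waypoints must appear in the order I, H, with no cell reused.
Route from J: 2× left (reaching H), down to L, 2× right (reaching N) — 5 moves in all.
Check: order respected (I at step 1, H at step 2); 5 moves as required.

J -> I -> H -> L -> M -> N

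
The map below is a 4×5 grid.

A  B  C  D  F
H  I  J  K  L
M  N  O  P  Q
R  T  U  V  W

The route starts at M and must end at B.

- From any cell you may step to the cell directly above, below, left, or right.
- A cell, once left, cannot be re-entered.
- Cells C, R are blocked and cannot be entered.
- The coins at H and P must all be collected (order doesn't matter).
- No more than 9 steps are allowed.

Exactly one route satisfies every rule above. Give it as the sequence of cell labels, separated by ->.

The budget equals the shortest possible length, so every move has to be on a shortest route through the required cells.
Route from M: 3× right (reaching P), up to K, 3× left (reaching H), up to A, right to B — 9 moves in all.
Check: all required cells visited; 9 ≤ 9 moves.

M -> N -> O -> P -> K -> J -> I -> H -> A -> B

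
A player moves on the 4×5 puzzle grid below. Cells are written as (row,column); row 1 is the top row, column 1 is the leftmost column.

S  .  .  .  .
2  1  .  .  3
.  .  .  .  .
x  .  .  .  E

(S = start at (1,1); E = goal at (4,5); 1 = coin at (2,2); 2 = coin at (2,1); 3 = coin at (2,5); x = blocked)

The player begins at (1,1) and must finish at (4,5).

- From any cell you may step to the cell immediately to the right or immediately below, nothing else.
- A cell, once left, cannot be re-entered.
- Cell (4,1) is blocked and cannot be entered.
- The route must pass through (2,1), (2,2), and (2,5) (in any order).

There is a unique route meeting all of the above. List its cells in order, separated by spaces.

Moves only go right or down, so the column and row indices never decrease.
Route from (1,1): down 1 to (2,1), right 4 to (2,5), down 2 to (4,5) — 7 moves in all.
Check: all required cells visited.

(1,1) (2,1) (2,2) (2,3) (2,4) (2,5) (3,5) (4,5)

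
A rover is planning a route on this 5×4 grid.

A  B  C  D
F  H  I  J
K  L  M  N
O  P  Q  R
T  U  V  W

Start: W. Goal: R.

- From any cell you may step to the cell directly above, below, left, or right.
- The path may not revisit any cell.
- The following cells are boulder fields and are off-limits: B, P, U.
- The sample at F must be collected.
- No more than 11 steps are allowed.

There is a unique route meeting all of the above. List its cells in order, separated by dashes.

The budget equals the shortest possible length, so every move has to be on a shortest route through the required cells.
Route from W: left 1 to V, up 2 to M, left 2 to K, up 1 to F, right 3 to J, down 2 to R — 11 moves in all.
Check: all required cells visited; 11 ≤ 11 moves.

W - V - Q - M - L - K - F - H - I - J - N - R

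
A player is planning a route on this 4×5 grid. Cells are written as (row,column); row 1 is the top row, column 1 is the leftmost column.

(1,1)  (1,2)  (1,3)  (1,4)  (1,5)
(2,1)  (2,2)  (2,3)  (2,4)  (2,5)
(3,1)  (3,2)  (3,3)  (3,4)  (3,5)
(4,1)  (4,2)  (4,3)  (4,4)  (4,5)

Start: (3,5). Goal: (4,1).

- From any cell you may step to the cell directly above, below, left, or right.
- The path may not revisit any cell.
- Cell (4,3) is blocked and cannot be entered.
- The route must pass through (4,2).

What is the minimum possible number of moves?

Any route passes through (4,2) somewhere between (3,5) and (4,1). Summing Manhattan distances along the two legs ((3,5) → (4,2) → (4,1)) gives a lower bound of 4 + 1 = 5 moves.
A route of 5 moves achieves this: (3,5) → (3,4) → (3,3) → (3,2) → (4,2) → (4,1).
Since 5 matches the lower bound, it is optimal.

5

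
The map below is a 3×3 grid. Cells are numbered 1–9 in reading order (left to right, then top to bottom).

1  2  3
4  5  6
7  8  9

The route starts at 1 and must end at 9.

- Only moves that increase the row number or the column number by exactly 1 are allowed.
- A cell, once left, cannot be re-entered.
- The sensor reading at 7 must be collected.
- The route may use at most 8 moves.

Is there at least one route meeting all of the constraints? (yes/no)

One route that works: 1 → 4 → 7 → 8 → 9.

yes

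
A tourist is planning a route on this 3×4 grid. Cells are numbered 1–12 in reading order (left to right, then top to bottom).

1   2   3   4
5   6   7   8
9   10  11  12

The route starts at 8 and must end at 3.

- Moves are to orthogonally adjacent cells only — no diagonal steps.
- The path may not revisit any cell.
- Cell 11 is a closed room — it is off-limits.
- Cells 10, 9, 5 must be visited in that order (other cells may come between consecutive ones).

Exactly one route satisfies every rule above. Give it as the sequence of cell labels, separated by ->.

The waypoints must appear in the order 10, 9, 5, with no cell reused.
Route from 8: 2× left (reaching 6), down to 10, left to 9, 2× up (reaching 1), 2× right (reaching 3) — 8 moves in all.
Check: order respected (10 at step 3, 9 at step 4, 5 at step 5).

8 -> 7 -> 6 -> 10 -> 9 -> 5 -> 1 -> 2 -> 3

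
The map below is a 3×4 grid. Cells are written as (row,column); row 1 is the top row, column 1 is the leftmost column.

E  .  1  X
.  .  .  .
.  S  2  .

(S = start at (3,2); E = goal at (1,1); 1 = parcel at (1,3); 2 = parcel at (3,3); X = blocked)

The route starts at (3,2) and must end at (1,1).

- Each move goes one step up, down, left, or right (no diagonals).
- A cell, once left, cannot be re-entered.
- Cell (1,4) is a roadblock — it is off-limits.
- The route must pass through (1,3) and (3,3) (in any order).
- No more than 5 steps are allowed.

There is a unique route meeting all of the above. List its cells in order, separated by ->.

Any route must reach (1,3) and (3,3) and still end at (1,1) within 5 moves, so the order of the required stops is forced.
Route from (3,2): right 1 to (3,3), up 2 to (1,3), left 2 to (1,1) — 5 moves in all.
Check: all required cells visited; 5 ≤ 5 moves.

(3,2) -> (3,3) -> (2,3) -> (1,3) -> (1,2) -> (1,1)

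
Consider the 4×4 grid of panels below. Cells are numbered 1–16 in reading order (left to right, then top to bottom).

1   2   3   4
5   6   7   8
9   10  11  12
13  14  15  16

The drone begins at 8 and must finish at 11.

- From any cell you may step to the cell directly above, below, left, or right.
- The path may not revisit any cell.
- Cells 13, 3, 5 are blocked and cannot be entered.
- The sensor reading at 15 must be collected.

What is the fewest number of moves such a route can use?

Any route passes through 15 somewhere between 8 and 11. Summing Manhattan distances along the two legs (8 → 15 → 11) gives a lower bound of 3 + 1 = 4 moves.
A route of 4 moves achieves this: 8 → 12 → 16 → 15 → 11.
Since 4 matches the lower bound, it is optimal.

4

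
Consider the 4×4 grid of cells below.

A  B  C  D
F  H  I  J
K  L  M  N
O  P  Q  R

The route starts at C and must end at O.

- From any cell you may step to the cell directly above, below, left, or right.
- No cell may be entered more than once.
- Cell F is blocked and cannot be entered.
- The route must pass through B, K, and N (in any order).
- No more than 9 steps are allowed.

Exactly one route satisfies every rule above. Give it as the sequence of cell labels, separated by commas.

C, B, H, I, J, N, M, L, K, O

Any route must reach B, K, and N and still end at O within 9 moves, so the order of the required stops is forced.
Route from C: left 1 to B, down 1 to H, right 2 to J, down 1 to N, left 3 to K, down 1 to O — 9 moves in all.
Check: all required cells visited; 9 ≤ 9 moves.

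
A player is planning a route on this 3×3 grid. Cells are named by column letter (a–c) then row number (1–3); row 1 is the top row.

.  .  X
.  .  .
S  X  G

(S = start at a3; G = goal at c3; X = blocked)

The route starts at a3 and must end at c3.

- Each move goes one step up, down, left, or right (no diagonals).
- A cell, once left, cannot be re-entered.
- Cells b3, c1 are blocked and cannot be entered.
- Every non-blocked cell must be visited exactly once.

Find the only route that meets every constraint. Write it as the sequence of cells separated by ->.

Need to visit all 7 open cells exactly once, starting at a3 and ending at c3.
Cell a1 has only two open neighbours (a2 and b1), so the path must pass straight through it: one of those is the cell it's entered from and the other is where it exits.
Route from a3: 2× up (reaching a1), right to b1, down to b2, right to c2, down to c3 — 6 moves in all.
Check: all 7 open cells covered.

a3 -> a2 -> a1 -> b1 -> b2 -> c2 -> c3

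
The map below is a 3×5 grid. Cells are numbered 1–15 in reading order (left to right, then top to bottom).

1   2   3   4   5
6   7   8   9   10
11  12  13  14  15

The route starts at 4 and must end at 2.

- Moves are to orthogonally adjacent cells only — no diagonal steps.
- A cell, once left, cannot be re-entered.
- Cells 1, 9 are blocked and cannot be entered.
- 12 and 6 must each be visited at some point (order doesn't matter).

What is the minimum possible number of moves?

Any route passes through 12 and 6 in some order between 4 and 2. Summing Manhattan distances along each leg and taking the cheapest ordering (4 → 12 → 6 → 2) gives a lower bound of 4 + 2 + 2 = 8 moves.
A route of 8 moves achieves this: 4 → 3 → 8 → 13 → 12 → 11 → 6 → 7 → 2.
Since 8 matches the lower bound, it is optimal.

8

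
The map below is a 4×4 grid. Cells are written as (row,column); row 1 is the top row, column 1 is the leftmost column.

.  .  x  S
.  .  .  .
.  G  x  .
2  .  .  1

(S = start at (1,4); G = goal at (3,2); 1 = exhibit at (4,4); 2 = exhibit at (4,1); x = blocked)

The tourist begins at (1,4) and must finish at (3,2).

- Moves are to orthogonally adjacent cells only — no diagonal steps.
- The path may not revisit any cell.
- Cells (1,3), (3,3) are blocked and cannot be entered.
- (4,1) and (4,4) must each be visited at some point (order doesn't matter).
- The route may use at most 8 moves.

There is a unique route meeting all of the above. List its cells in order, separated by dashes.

(1,4) - (2,4) - (3,4) - (4,4) - (4,3) - (4,2) - (4,1) - (3,1) - (3,2)

Any route must reach (4,1) and (4,4) and still end at (3,2) within 8 moves, so the order of the required stops is forced.
Route from (1,4): down 3 to (4,4), left 3 to (4,1), up 1 to (3,1), right 1 to (3,2) — 8 moves in all.
Check: all required cells visited; 8 ≤ 8 moves.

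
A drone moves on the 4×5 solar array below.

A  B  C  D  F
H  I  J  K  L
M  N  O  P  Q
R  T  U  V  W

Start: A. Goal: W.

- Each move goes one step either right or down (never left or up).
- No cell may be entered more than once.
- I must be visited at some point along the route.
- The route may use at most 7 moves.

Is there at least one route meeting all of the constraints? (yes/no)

One route that works: A → H → I → N → T → U → V → W.

yes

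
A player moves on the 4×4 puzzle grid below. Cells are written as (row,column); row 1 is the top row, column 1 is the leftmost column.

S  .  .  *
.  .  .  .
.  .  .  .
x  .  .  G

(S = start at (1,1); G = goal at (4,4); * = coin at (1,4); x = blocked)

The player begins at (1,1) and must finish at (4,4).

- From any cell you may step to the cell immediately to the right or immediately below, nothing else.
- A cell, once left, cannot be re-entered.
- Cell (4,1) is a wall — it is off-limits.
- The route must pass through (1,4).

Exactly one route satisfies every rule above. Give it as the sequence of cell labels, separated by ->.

Moves only go right or down, so the column and row indices never decrease.
Route from (1,1): right 3 to (1,4), down 3 to (4,4) — 6 moves in all.
Check: all required cells visited.

(1,1) -> (1,2) -> (1,3) -> (1,4) -> (2,4) -> (3,4) -> (4,4)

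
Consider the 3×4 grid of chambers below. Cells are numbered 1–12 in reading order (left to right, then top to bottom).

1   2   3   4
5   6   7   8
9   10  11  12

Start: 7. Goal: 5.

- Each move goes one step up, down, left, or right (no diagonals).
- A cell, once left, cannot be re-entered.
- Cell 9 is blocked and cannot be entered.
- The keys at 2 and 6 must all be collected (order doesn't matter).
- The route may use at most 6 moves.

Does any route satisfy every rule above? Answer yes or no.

One route that works: 7 → 3 → 2 → 6 → 5.

yes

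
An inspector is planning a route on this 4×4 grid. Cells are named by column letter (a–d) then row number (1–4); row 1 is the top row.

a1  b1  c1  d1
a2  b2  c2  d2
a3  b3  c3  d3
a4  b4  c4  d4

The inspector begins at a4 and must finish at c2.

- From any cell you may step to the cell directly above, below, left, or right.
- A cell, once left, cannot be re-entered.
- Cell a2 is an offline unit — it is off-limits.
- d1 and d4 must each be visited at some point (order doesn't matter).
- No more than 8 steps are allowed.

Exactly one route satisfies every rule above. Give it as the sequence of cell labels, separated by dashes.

a4 - b4 - c4 - d4 - d3 - d2 - d1 - c1 - c2

The budget equals the shortest possible length, so every move has to be on a shortest route through the required cells.
Route from a4: right 3 to d4, up 3 to d1, left 1 to c1, down 1 to c2 — 8 moves in all.
Check: all required cells visited; 8 ≤ 8 moves.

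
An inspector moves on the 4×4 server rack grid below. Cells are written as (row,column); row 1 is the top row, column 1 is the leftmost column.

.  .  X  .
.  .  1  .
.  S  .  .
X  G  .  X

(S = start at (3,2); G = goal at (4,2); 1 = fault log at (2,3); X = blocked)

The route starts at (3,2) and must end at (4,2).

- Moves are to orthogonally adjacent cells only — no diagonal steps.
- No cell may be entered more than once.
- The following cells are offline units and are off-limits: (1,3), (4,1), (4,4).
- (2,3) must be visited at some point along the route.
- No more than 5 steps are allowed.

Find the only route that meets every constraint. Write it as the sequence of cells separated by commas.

(3,2), (2,2), (2,3), (3,3), (4,3), (4,2)

Any route must reach (2,3) and still end at (4,2) within 5 moves, so the order of the required stops is forced.
Route from (3,2): up 1 to (2,2), right 1 to (2,3), down 2 to (4,3), left 1 to (4,2) — 5 moves in all.
Check: all required cells visited; 5 ≤ 5 moves.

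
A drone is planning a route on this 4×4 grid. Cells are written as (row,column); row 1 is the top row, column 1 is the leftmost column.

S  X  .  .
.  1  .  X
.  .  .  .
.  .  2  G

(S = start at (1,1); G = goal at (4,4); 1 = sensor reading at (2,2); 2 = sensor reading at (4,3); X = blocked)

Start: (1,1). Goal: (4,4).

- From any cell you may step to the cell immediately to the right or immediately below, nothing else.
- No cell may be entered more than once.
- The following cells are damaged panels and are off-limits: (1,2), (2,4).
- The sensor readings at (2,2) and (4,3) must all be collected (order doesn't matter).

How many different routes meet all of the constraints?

3

A right/down-only route from (1,1) to (4,4) makes exactly 3 down-moves and 3 right-moves in some order.
With no other constraints that would be C(6,3) = 20 routes.
A monotone route can only reach the required cells in the order (2,2), (4,3), so split there and multiply the segment counts (each segment already excludes blocked cells): (1,1)→(2,2): 1; (2,2)→(4,3): 3; (4,3)→(4,4): 1; product = 3.
That gives 3 routes.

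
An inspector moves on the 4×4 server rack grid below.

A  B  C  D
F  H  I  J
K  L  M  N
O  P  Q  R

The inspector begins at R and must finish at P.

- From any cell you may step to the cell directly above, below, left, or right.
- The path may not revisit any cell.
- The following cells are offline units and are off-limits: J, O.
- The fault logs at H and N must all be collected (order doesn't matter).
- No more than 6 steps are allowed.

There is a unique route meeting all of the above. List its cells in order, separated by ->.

The 6-move cap with required stops at H, N leaves no slack for detours.
Route from R: up to N, left to M, up to I, left to H, 2× down (reaching P) — 6 moves in all.
Check: all required cells visited; 6 ≤ 6 moves.

R -> N -> M -> I -> H -> L -> P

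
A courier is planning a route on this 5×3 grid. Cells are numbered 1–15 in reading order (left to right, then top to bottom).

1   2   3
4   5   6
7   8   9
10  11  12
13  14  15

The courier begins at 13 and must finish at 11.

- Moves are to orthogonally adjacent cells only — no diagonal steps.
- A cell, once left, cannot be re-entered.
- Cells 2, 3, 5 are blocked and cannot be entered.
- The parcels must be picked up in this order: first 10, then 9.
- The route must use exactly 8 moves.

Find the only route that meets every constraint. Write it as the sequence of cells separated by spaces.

The waypoints must appear in the order 10, 9, with no cell reused.
Route from 13: up 2 to 7, right 2 to 9, down 2 to 15, left 1 to 14, up 1 to 11 — 8 moves in all.
Check: order respected (10 at step 1, 9 at step 4); 8 moves as required.

13 10 7 8 9 12 15 14 11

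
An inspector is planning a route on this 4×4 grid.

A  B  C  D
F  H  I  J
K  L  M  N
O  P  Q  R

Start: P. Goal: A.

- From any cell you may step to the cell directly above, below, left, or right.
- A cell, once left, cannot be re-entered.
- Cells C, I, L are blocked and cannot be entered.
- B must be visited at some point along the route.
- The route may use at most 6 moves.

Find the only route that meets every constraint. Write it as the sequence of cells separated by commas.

The 6-move cap with required stops at B leaves no slack for detours.
Route from P: left to O, 2× up (reaching F), right to H, up to B, left to A — 6 moves in all.
Check: all required cells visited; 6 ≤ 6 moves.

P, O, K, F, H, B, A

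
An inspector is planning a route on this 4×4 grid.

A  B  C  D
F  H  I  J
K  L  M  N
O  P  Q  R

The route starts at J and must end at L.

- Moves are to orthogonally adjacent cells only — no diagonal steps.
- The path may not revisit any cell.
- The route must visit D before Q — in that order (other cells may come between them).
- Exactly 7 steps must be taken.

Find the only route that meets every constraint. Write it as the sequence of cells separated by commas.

The waypoints must appear in the order D, Q, with no cell reused.
Route from J: up to D, left to C, 3× down (reaching Q), left to P, up to L — 7 moves in all.
Check: order respected (D at step 1, Q at step 5); 7 moves as required.

J, D, C, I, M, Q, P, L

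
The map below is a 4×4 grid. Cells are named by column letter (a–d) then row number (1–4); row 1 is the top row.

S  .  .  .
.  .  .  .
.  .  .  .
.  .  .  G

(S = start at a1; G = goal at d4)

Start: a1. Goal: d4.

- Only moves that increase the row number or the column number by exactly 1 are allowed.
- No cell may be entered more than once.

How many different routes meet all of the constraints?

A right/down-only route from a1 to d4 makes exactly 3 down-moves and 3 right-moves in some order.
With no other constraints that would be C(6,3) = 20 routes.
That gives 20 routes.

20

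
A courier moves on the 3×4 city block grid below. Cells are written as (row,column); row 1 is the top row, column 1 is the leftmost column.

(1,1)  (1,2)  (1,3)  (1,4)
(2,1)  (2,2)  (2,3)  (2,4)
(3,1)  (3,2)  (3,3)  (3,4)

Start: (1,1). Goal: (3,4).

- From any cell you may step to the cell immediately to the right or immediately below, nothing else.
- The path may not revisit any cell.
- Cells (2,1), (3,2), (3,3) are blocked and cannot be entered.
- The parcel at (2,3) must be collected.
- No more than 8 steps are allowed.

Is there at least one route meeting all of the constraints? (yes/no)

One route that works: (1,1) → (1,2) → (2,2) → (2,3) → (2,4) → (3,4).

yes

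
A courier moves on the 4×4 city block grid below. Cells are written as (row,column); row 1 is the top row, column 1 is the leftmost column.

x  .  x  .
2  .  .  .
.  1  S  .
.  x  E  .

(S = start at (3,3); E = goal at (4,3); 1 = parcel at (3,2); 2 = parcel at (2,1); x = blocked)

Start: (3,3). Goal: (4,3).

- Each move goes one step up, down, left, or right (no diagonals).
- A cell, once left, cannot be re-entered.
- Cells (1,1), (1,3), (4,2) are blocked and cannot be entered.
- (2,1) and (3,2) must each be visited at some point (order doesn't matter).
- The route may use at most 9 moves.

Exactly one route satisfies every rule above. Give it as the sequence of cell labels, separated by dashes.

(3,3) - (3,2) - (3,1) - (2,1) - (2,2) - (2,3) - (2,4) - (3,4) - (4,4) - (4,3)

The 9-move cap with required stops at (2,1), (3,2) leaves no slack for detours.
Route from (3,3): 2× left (reaching (3,1)), up to (2,1), 3× right (reaching (2,4)), 2× down (reaching (4,4)), left to (4,3) — 9 moves in all.
Check: all required cells visited; 9 ≤ 9 moves.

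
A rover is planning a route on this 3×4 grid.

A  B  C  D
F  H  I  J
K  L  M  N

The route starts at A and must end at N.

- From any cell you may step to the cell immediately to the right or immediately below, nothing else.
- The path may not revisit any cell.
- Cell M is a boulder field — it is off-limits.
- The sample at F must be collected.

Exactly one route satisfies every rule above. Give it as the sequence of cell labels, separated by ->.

Moves only go right or down, so the column and row indices never decrease.
Route from A: down to F, 3× right (reaching J), down to N — 5 moves in all.
Check: all required cells visited.

A -> F -> H -> I -> J -> N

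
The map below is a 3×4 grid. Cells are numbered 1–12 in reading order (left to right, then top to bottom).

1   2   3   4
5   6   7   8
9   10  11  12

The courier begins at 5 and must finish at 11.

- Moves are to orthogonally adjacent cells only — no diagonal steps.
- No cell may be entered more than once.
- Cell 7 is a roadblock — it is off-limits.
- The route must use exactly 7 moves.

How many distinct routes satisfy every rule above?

Need simple routes of exactly 7 moves from 5 to 11 (Manhattan distance 3, so 2 moves are spent on a detour and 2 undoing it).
Enumerating: 5 1 2 3 4 8 12 11 | 5 6 2 3 4 8 12 11.
That gives 2 routes.

2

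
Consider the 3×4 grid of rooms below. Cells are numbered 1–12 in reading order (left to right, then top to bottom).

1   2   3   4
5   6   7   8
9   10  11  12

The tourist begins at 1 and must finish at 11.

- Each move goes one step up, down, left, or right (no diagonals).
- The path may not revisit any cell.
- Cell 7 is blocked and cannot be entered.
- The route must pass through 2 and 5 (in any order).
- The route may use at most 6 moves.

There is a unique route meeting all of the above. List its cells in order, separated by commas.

Any route must reach 2 and 5 and still end at 11 within 6 moves, so the order of the required stops is forced.
Route from 1: right 1 to 2, down 1 to 6, left 1 to 5, down 1 to 9, right 2 to 11 — 6 moves in all.
Check: all required cells visited; 6 ≤ 6 moves.

1, 2, 6, 5, 9, 10, 11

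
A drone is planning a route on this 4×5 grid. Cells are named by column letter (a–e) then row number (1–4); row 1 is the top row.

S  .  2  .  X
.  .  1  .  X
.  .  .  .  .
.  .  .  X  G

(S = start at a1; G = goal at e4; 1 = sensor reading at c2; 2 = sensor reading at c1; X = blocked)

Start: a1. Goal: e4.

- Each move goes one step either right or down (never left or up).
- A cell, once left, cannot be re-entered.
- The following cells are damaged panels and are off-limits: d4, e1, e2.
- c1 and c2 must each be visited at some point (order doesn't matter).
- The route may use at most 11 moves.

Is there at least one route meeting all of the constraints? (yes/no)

yes

One route that works: a1 → b1 → c1 → c2 → c3 → d3 → e3 → e4.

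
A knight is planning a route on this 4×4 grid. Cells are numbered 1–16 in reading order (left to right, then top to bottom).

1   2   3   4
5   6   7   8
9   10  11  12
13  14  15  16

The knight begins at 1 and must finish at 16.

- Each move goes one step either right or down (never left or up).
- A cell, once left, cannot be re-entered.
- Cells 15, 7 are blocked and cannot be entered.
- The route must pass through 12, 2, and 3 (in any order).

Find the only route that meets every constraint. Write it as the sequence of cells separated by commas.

Moves only go right or down, so the column and row indices never decrease.
Route from 1: right 3 to 4, down 3 to 16 — 6 moves in all.
Check: all required cells visited.

1, 2, 3, 4, 8, 12, 16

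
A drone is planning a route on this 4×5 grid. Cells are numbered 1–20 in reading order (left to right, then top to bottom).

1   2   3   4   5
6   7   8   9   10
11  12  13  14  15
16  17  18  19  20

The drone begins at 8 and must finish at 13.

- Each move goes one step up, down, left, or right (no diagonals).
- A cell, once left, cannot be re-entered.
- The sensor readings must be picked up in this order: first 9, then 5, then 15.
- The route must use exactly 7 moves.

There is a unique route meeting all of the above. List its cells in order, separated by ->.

8 -> 9 -> 4 -> 5 -> 10 -> 15 -> 14 -> 13

The waypoints must appear in the order 9, 5, 15, with no cell reused.
Route from 8: right 1 to 9, up 1 to 4, right 1 to 5, down 2 to 15, left 2 to 13 — 7 moves in all.
Check: order respected (9 at step 1, 5 at step 3, 15 at step 5); 7 moves as required.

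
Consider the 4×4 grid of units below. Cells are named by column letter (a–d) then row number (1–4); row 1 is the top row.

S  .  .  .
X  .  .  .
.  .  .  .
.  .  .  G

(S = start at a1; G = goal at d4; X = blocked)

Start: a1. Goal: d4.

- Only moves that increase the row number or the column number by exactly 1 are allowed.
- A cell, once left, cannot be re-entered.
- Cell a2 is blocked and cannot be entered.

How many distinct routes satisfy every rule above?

10

A right/down-only route from a1 to d4 makes exactly 3 down-moves and 3 right-moves in some order.
With no other constraints that would be C(6,3) = 20 routes.
Subtract routes through each blocked cell (inclusion–exclusion for overlaps): − through a2: 10 → 10.
That gives 10 routes.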